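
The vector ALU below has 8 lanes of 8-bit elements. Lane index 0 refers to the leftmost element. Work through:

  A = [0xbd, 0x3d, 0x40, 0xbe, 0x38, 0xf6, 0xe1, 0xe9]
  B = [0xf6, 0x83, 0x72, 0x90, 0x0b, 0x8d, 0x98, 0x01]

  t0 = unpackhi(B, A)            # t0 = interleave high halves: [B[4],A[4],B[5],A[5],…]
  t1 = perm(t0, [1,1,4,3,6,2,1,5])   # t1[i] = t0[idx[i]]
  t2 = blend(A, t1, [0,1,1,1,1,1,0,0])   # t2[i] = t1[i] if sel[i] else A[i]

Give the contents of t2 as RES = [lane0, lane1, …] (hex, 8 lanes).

  t0: 0b 38 8d f6 98 e1 01 e9
  t1: 38 38 98 f6 01 8d 38 e1
  t2: bd 38 98 f6 01 8d e1 e9

RES = [ 0xbd  0x38  0x98  0xf6  0x01  0x8d  0xe1  0xe9 ]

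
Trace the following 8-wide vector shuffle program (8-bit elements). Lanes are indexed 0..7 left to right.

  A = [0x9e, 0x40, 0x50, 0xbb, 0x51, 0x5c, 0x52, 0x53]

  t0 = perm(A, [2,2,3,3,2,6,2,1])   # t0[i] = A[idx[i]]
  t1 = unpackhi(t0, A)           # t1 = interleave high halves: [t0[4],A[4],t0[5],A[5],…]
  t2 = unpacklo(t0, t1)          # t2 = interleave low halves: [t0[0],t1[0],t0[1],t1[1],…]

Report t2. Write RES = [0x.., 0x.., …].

RES = [ 0x50  0x50  0x50  0x51  0xbb  0x52  0xbb  0x5c ]

→ t0 |50|50|bb|bb|50|52|50|40|
→ t1 |50|51|52|5c|50|52|40|53|
→ t2 |50|50|50|51|bb|52|bb|5c|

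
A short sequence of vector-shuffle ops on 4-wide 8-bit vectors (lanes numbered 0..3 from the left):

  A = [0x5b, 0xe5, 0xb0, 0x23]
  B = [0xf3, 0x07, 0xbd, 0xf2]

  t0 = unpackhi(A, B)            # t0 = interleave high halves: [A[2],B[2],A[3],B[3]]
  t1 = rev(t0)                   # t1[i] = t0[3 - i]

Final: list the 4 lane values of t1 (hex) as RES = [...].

RES = [0xf2, 0x23, 0xbd, 0xb0]

  t0: b0 bd 23 f2
  t1: f2 23 bd b0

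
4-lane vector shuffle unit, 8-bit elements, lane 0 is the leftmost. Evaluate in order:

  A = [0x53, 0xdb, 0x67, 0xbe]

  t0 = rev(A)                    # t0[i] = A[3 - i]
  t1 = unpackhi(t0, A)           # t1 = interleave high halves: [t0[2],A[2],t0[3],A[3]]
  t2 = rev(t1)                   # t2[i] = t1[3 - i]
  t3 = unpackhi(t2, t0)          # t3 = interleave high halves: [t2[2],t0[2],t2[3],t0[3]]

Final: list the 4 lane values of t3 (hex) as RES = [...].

t0 = [0xbe, 0x67, 0xdb, 0x53]
t1 = [0xdb, 0x67, 0x53, 0xbe]
t2 = [0xbe, 0x53, 0x67, 0xdb]
t3 = [0x67, 0xdb, 0xdb, 0x53]

RES = [ 0x67  0xdb  0xdb  0x53 ]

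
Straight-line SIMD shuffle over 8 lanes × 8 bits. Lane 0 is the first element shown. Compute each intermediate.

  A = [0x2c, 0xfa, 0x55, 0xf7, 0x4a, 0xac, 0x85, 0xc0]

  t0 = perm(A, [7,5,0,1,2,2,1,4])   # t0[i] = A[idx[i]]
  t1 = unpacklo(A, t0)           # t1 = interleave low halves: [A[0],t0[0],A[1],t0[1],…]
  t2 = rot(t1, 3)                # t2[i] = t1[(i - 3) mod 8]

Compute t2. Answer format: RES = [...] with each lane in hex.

→ t0 |c0|ac|2c|fa|55|55|fa|4a|
→ t1 |2c|c0|fa|ac|55|2c|f7|fa|
→ t2 |2c|f7|fa|2c|c0|fa|ac|55|

RES = [ 0x2c  0xf7  0xfa  0x2c  0xc0  0xfa  0xac  0x55 ]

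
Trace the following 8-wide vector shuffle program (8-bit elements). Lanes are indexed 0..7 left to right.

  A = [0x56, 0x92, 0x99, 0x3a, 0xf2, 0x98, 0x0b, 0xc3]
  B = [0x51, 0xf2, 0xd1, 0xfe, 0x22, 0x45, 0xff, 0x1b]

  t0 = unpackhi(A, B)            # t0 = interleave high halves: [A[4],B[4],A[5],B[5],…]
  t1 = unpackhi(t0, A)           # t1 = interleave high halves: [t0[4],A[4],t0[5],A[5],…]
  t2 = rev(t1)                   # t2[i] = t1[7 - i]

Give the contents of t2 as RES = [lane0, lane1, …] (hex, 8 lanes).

RES = [ 0xc3  0x1b  0x0b  0xc3  0x98  0xff  0xf2  0x0b ]

  t0: f2 22 98 45 0b ff c3 1b
  t1: 0b f2 ff 98 c3 0b 1b c3
  t2: c3 1b 0b c3 98 ff f2 0b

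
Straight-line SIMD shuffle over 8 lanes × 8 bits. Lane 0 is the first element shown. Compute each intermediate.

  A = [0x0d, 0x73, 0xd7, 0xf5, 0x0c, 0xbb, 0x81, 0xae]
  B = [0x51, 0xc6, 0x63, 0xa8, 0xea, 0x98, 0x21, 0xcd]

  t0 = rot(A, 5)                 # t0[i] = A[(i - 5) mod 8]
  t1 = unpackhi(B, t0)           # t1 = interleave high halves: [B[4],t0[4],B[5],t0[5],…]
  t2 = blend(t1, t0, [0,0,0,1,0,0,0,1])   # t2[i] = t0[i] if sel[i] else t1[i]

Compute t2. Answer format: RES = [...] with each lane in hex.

t0 = [0xf5, 0x0c, 0xbb, 0x81, 0xae, 0x0d, 0x73, 0xd7]
t1 = [0xea, 0xae, 0x98, 0x0d, 0x21, 0x73, 0xcd, 0xd7]
t2 = [0xea, 0xae, 0x98, 0x81, 0x21, 0x73, 0xcd, 0xd7]

RES = [ 0xea  0xae  0x98  0x81  0x21  0x73  0xcd  0xd7 ]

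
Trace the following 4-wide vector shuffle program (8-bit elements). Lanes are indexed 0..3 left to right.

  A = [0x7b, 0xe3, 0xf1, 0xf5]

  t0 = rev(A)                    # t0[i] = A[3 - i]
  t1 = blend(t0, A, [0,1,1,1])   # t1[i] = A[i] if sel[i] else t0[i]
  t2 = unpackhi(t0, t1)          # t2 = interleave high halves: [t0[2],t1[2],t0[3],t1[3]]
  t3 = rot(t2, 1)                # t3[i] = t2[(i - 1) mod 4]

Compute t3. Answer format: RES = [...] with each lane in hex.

RES = [ 0xf5  0xe3  0xf1  0x7b ]

t0 = [0xf5, 0xf1, 0xe3, 0x7b]
t1 = [0xf5, 0xe3, 0xf1, 0xf5]
t2 = [0xe3, 0xf1, 0x7b, 0xf5]
t3 = [0xf5, 0xe3, 0xf1, 0x7b]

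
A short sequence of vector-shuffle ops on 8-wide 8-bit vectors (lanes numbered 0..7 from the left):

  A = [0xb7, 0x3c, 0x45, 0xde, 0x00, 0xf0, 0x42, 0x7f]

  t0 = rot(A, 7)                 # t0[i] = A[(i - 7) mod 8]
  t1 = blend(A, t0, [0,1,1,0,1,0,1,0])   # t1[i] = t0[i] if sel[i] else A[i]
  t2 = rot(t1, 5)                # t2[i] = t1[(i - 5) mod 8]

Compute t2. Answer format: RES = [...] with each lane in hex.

RES = [ 0xde  0xf0  0xf0  0x7f  0x7f  0xb7  0x45  0xde ]

→ t0 |3c|45|de|00|f0|42|7f|b7|
→ t1 |b7|45|de|de|f0|f0|7f|7f|
→ t2 |de|f0|f0|7f|7f|b7|45|de|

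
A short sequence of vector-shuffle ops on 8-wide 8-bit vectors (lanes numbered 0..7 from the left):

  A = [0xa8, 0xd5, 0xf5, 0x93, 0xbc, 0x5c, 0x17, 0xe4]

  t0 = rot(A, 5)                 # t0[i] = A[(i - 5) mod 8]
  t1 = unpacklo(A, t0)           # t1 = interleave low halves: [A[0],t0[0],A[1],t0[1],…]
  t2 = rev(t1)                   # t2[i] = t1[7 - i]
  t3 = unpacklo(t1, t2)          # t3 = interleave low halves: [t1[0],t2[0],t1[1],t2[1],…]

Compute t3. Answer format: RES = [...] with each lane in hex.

RES = [0xa8, 0x17, 0x93, 0x93, 0xd5, 0x5c, 0xbc, 0xf5]

  t0: 93 bc 5c 17 e4 a8 d5 f5
  t1: a8 93 d5 bc f5 5c 93 17
  t2: 17 93 5c f5 bc d5 93 a8
  t3: a8 17 93 93 d5 5c bc f5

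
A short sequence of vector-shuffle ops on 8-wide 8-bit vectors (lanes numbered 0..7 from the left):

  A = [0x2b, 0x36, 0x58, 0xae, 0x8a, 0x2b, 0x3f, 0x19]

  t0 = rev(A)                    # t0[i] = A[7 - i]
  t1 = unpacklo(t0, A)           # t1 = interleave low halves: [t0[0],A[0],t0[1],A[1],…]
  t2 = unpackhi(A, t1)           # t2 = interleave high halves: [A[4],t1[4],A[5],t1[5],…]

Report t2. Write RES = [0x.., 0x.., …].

RES = [0x8a, 0x2b, 0x2b, 0x58, 0x3f, 0x8a, 0x19, 0xae]

t0 = [0x19, 0x3f, 0x2b, 0x8a, 0xae, 0x58, 0x36, 0x2b]
t1 = [0x19, 0x2b, 0x3f, 0x36, 0x2b, 0x58, 0x8a, 0xae]
t2 = [0x8a, 0x2b, 0x2b, 0x58, 0x3f, 0x8a, 0x19, 0xae]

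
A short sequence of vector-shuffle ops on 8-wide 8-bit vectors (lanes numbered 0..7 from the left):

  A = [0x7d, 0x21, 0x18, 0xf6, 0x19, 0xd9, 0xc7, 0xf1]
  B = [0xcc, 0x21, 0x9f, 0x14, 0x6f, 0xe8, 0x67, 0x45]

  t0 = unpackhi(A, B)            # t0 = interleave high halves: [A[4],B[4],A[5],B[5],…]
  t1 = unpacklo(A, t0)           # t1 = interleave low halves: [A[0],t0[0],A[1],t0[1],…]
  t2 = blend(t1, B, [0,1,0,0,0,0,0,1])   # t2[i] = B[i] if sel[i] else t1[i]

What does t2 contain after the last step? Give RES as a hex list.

RES = [0x7d, 0x21, 0x21, 0x6f, 0x18, 0xd9, 0xf6, 0x45]

  t0: 19 6f d9 e8 c7 67 f1 45
  t1: 7d 19 21 6f 18 d9 f6 e8
  t2: 7d 21 21 6f 18 d9 f6 45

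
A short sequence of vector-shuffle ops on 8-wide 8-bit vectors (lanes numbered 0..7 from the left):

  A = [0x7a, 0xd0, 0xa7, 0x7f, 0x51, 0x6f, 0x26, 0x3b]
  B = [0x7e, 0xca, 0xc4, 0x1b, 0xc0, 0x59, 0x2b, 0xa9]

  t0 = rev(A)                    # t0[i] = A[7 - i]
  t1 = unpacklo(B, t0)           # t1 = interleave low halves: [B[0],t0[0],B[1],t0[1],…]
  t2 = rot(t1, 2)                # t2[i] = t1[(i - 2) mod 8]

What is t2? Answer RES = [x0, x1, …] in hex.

RES = [ 0x1b  0x51  0x7e  0x3b  0xca  0x26  0xc4  0x6f ]

  t0: 3b 26 6f 51 7f a7 d0 7a
  t1: 7e 3b ca 26 c4 6f 1b 51
  t2: 1b 51 7e 3b ca 26 c4 6f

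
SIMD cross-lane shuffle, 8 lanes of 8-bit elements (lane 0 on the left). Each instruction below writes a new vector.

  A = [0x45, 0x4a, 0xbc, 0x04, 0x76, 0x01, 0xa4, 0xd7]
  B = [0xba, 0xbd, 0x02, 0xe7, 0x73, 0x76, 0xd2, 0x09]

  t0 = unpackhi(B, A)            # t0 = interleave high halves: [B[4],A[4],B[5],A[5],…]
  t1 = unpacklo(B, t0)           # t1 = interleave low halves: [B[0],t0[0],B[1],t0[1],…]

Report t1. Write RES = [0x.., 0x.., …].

RES = [ 0xba  0x73  0xbd  0x76  0x02  0x76  0xe7  0x01 ]

  t0: 73 76 76 01 d2 a4 09 d7
  t1: ba 73 bd 76 02 76 e7 01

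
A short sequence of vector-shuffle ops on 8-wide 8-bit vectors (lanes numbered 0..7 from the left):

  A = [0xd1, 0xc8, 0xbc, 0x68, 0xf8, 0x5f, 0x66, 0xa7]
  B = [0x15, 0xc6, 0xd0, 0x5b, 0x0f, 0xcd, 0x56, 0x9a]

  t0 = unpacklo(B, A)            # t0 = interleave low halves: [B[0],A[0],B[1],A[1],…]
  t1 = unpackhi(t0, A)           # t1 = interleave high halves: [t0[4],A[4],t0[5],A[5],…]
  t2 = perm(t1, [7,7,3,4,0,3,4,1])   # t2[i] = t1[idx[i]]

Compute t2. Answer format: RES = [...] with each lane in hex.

RES = [ 0xa7  0xa7  0x5f  0x5b  0xd0  0x5f  0x5b  0xf8 ]

  t0: 15 d1 c6 c8 d0 bc 5b 68
  t1: d0 f8 bc 5f 5b 66 68 a7
  t2: a7 a7 5f 5b d0 5f 5b f8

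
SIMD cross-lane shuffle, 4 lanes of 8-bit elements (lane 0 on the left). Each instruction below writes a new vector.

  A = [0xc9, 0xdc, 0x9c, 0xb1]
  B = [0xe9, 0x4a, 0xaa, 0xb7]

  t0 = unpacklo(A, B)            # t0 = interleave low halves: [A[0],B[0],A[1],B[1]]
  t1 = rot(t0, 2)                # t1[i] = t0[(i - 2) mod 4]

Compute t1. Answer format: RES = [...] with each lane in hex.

RES = [ 0xdc  0x4a  0xc9  0xe9 ]

t0 = [0xc9, 0xe9, 0xdc, 0x4a]
t1 = [0xdc, 0x4a, 0xc9, 0xe9]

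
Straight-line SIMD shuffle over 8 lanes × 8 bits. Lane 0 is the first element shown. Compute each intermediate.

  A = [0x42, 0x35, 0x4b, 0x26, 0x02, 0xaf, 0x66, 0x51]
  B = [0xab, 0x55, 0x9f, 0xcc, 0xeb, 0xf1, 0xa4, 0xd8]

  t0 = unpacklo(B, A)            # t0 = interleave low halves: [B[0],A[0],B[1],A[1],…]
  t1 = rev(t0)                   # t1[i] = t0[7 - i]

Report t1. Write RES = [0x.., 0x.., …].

→ t0 |ab|42|55|35|9f|4b|cc|26|
→ t1 |26|cc|4b|9f|35|55|42|ab|

RES = [0x26, 0xcc, 0x4b, 0x9f, 0x35, 0x55, 0x42, 0xab]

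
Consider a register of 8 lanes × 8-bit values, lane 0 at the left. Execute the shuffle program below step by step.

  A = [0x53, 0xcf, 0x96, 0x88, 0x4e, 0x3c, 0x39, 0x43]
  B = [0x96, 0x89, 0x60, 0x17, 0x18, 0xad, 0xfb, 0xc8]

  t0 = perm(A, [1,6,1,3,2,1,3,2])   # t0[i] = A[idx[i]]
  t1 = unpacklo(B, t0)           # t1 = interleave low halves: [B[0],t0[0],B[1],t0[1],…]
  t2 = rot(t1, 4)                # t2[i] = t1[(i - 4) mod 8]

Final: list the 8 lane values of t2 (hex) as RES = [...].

RES = [0x60, 0xcf, 0x17, 0x88, 0x96, 0xcf, 0x89, 0x39]

t0 = [0xcf, 0x39, 0xcf, 0x88, 0x96, 0xcf, 0x88, 0x96]
t1 = [0x96, 0xcf, 0x89, 0x39, 0x60, 0xcf, 0x17, 0x88]
t2 = [0x60, 0xcf, 0x17, 0x88, 0x96, 0xcf, 0x89, 0x39]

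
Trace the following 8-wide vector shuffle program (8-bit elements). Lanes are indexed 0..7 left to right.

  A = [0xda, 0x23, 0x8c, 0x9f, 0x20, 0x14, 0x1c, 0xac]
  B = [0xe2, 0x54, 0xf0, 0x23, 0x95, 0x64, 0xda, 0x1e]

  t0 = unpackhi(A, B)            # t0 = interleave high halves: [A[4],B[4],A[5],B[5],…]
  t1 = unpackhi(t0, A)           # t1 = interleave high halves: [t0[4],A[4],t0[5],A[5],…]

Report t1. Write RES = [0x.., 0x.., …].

RES = [0x1c, 0x20, 0xda, 0x14, 0xac, 0x1c, 0x1e, 0xac]

→ t0 |20|95|14|64|1c|da|ac|1e|
→ t1 |1c|20|da|14|ac|1c|1e|ac|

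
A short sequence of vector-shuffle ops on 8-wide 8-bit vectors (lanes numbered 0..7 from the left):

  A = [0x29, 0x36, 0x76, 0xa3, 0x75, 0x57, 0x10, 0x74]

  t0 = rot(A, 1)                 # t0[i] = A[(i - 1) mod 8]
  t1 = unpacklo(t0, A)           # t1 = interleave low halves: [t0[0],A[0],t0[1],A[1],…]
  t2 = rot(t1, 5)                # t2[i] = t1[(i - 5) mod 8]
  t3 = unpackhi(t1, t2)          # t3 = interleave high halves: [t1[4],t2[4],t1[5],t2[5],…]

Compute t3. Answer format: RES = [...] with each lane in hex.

RES = [0x36, 0xa3, 0x76, 0x74, 0x76, 0x29, 0xa3, 0x29]

t0 = [0x74, 0x29, 0x36, 0x76, 0xa3, 0x75, 0x57, 0x10]
t1 = [0x74, 0x29, 0x29, 0x36, 0x36, 0x76, 0x76, 0xa3]
t2 = [0x36, 0x36, 0x76, 0x76, 0xa3, 0x74, 0x29, 0x29]
t3 = [0x36, 0xa3, 0x76, 0x74, 0x76, 0x29, 0xa3, 0x29]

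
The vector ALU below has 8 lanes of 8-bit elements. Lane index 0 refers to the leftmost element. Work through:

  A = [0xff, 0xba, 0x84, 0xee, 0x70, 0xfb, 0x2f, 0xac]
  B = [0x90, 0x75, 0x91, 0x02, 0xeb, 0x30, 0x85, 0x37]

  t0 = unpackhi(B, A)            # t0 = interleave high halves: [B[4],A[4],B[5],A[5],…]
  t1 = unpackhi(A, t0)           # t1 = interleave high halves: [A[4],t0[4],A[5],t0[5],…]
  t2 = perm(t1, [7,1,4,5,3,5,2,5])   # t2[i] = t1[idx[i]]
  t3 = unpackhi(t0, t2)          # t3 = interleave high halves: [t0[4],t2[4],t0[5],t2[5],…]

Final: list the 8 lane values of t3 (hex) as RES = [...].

→ t0 |eb|70|30|fb|85|2f|37|ac|
→ t1 |70|85|fb|2f|2f|37|ac|ac|
→ t2 |ac|85|2f|37|2f|37|fb|37|
→ t3 |85|2f|2f|37|37|fb|ac|37|

RES = [ 0x85  0x2f  0x2f  0x37  0x37  0xfb  0xac  0x37 ]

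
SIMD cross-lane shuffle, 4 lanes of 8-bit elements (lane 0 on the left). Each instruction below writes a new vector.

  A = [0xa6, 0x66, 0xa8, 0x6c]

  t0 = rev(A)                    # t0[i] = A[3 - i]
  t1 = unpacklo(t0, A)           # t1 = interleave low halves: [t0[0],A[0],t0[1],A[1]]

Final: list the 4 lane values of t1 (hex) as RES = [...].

RES = [ 0x6c  0xa6  0xa8  0x66 ]

  t0: 6c a8 66 a6
  t1: 6c a6 a8 66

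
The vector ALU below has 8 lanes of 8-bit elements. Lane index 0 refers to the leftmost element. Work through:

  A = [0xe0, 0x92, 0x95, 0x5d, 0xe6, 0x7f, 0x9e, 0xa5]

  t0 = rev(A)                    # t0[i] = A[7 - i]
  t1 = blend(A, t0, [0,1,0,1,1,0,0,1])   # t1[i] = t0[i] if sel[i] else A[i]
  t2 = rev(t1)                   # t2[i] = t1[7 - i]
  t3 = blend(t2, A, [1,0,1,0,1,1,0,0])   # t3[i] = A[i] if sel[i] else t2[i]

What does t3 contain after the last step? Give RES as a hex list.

→ t0 |a5|9e|7f|e6|5d|95|92|e0|
→ t1 |e0|9e|95|e6|5d|7f|9e|e0|
→ t2 |e0|9e|7f|5d|e6|95|9e|e0|
→ t3 |e0|9e|95|5d|e6|7f|9e|e0|

RES = [0xe0, 0x9e, 0x95, 0x5d, 0xe6, 0x7f, 0x9e, 0xe0]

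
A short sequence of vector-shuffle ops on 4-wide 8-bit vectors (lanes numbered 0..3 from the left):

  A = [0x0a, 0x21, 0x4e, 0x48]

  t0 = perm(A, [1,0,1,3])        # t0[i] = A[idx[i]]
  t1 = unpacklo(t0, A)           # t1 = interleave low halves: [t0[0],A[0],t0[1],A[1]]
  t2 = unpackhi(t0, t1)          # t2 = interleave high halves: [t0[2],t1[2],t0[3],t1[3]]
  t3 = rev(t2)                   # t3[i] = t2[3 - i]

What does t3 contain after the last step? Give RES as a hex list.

  t0: 21 0a 21 48
  t1: 21 0a 0a 21
  t2: 21 0a 48 21
  t3: 21 48 0a 21

RES = [0x21, 0x48, 0x0a, 0x21]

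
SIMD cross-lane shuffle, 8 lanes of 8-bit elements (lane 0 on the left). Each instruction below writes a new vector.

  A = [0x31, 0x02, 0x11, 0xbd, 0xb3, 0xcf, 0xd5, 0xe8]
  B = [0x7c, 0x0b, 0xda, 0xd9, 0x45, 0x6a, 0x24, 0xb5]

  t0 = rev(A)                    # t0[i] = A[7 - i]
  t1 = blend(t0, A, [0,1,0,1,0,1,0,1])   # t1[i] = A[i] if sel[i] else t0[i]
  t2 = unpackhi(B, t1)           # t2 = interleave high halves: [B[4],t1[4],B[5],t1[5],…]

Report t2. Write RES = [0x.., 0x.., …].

RES = [0x45, 0xbd, 0x6a, 0xcf, 0x24, 0x02, 0xb5, 0xe8]

  t0: e8 d5 cf b3 bd 11 02 31
  t1: e8 02 cf bd bd cf 02 e8
  t2: 45 bd 6a cf 24 02 b5 e8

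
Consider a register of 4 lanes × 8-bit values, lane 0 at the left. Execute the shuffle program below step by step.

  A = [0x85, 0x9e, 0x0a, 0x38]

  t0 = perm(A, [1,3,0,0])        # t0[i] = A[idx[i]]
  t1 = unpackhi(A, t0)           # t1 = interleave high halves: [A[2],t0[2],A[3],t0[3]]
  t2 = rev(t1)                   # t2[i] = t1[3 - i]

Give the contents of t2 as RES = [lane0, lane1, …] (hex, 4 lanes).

RES = [0x85, 0x38, 0x85, 0x0a]

  t0: 9e 38 85 85
  t1: 0a 85 38 85
  t2: 85 38 85 0a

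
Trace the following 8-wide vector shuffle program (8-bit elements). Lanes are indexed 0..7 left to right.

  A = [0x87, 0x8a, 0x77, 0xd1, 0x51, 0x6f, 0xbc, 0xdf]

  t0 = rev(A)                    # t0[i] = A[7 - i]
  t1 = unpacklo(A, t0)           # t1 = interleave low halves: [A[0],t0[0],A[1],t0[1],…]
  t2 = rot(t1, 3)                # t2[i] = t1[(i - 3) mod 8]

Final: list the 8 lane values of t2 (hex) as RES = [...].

RES = [ 0x6f  0xd1  0x51  0x87  0xdf  0x8a  0xbc  0x77 ]

  t0: df bc 6f 51 d1 77 8a 87
  t1: 87 df 8a bc 77 6f d1 51
  t2: 6f d1 51 87 df 8a bc 77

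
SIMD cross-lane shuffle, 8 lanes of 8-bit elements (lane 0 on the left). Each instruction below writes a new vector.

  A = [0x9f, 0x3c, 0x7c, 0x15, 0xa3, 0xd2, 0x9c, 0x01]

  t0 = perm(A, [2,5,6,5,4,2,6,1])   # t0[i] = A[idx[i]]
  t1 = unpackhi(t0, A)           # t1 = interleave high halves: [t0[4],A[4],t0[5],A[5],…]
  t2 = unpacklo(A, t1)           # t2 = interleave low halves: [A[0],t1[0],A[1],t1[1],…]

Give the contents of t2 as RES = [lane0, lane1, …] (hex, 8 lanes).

RES = [ 0x9f  0xa3  0x3c  0xa3  0x7c  0x7c  0x15  0xd2 ]

  t0: 7c d2 9c d2 a3 7c 9c 3c
  t1: a3 a3 7c d2 9c 9c 3c 01
  t2: 9f a3 3c a3 7c 7c 15 d2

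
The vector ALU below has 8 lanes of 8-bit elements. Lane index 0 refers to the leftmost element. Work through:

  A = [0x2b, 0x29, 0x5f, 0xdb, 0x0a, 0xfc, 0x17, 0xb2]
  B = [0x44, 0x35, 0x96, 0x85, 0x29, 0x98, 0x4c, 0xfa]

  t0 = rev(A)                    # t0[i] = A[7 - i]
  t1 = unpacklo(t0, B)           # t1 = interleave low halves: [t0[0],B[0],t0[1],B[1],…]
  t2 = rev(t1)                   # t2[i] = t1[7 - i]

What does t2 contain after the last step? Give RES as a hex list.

t0 = [0xb2, 0x17, 0xfc, 0x0a, 0xdb, 0x5f, 0x29, 0x2b]
t1 = [0xb2, 0x44, 0x17, 0x35, 0xfc, 0x96, 0x0a, 0x85]
t2 = [0x85, 0x0a, 0x96, 0xfc, 0x35, 0x17, 0x44, 0xb2]

RES = [0x85, 0x0a, 0x96, 0xfc, 0x35, 0x17, 0x44, 0xb2]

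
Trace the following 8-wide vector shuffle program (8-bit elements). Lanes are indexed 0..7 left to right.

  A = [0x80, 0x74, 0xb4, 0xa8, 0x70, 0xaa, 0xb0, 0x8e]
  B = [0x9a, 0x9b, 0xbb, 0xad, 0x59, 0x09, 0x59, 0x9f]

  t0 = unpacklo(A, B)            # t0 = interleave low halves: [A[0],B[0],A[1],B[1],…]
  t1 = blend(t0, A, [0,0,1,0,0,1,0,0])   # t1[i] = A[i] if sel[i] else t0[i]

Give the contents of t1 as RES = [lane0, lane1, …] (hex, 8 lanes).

RES = [0x80, 0x9a, 0xb4, 0x9b, 0xb4, 0xaa, 0xa8, 0xad]

→ t0 |80|9a|74|9b|b4|bb|a8|ad|
→ t1 |80|9a|b4|9b|b4|aa|a8|ad|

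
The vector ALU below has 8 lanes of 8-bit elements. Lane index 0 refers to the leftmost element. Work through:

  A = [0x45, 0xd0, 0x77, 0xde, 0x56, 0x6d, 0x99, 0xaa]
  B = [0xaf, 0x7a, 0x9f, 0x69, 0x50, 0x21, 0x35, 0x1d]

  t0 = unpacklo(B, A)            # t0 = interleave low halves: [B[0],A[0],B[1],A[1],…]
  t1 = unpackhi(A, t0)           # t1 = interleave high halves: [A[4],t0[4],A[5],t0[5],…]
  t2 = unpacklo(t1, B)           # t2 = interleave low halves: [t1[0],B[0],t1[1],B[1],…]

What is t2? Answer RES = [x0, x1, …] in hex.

RES = [ 0x56  0xaf  0x9f  0x7a  0x6d  0x9f  0x77  0x69 ]

→ t0 |af|45|7a|d0|9f|77|69|de|
→ t1 |56|9f|6d|77|99|69|aa|de|
→ t2 |56|af|9f|7a|6d|9f|77|69|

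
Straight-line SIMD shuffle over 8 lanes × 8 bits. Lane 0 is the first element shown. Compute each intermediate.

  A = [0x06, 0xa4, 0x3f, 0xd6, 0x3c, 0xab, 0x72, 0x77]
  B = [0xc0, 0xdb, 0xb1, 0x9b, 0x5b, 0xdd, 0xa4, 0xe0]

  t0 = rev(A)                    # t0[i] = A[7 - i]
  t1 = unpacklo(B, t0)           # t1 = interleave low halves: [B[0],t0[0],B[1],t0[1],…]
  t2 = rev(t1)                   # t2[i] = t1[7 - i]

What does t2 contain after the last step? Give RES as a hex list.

RES = [0x3c, 0x9b, 0xab, 0xb1, 0x72, 0xdb, 0x77, 0xc0]

  t0: 77 72 ab 3c d6 3f a4 06
  t1: c0 77 db 72 b1 ab 9b 3c
  t2: 3c 9b ab b1 72 db 77 c0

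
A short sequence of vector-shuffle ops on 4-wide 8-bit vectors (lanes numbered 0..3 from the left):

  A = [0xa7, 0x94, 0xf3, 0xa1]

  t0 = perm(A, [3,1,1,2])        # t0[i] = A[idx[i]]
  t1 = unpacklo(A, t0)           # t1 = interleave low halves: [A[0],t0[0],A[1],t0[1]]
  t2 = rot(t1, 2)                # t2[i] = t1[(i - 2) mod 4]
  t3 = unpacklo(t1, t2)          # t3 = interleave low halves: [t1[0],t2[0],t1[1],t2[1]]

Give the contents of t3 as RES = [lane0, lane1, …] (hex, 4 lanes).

RES = [0xa7, 0x94, 0xa1, 0x94]

t0 = [0xa1, 0x94, 0x94, 0xf3]
t1 = [0xa7, 0xa1, 0x94, 0x94]
t2 = [0x94, 0x94, 0xa7, 0xa1]
t3 = [0xa7, 0x94, 0xa1, 0x94]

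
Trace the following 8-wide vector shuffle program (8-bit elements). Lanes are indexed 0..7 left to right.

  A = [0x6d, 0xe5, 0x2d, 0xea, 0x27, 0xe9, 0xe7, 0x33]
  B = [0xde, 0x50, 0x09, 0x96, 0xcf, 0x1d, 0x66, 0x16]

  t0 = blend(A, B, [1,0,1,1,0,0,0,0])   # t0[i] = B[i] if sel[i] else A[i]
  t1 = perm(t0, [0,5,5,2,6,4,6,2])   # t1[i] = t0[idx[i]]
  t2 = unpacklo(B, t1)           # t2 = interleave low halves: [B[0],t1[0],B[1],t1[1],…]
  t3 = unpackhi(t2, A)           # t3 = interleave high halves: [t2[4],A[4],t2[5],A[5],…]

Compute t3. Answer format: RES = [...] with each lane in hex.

→ t0 |de|e5|09|96|27|e9|e7|33|
→ t1 |de|e9|e9|09|e7|27|e7|09|
→ t2 |de|de|50|e9|09|e9|96|09|
→ t3 |09|27|e9|e9|96|e7|09|33|

RES = [0x09, 0x27, 0xe9, 0xe9, 0x96, 0xe7, 0x09, 0x33]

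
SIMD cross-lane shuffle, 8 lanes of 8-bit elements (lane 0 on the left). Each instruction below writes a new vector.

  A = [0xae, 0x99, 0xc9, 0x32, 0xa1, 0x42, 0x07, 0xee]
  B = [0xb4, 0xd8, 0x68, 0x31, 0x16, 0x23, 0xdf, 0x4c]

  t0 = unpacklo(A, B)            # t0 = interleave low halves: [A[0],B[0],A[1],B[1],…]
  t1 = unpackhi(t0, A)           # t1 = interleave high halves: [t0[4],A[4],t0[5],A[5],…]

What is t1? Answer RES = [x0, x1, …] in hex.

  t0: ae b4 99 d8 c9 68 32 31
  t1: c9 a1 68 42 32 07 31 ee

RES = [ 0xc9  0xa1  0x68  0x42  0x32  0x07  0x31  0xee ]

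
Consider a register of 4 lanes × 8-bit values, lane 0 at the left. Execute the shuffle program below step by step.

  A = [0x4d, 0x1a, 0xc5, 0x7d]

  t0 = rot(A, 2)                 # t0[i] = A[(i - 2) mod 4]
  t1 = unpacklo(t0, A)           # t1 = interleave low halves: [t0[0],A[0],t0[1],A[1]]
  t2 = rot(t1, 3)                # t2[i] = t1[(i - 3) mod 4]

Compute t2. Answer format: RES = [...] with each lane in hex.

  t0: c5 7d 4d 1a
  t1: c5 4d 7d 1a
  t2: 4d 7d 1a c5

RES = [0x4d, 0x7d, 0x1a, 0xc5]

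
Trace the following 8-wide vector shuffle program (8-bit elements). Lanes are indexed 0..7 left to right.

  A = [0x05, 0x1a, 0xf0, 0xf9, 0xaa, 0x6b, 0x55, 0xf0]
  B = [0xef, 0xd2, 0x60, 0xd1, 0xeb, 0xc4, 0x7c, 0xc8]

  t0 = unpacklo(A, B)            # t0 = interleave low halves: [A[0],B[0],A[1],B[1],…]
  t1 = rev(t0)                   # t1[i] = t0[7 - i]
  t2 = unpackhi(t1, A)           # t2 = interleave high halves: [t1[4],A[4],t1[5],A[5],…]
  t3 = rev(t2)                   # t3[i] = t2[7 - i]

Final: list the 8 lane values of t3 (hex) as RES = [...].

RES = [0xf0, 0x05, 0x55, 0xef, 0x6b, 0x1a, 0xaa, 0xd2]

t0 = [0x05, 0xef, 0x1a, 0xd2, 0xf0, 0x60, 0xf9, 0xd1]
t1 = [0xd1, 0xf9, 0x60, 0xf0, 0xd2, 0x1a, 0xef, 0x05]
t2 = [0xd2, 0xaa, 0x1a, 0x6b, 0xef, 0x55, 0x05, 0xf0]
t3 = [0xf0, 0x05, 0x55, 0xef, 0x6b, 0x1a, 0xaa, 0xd2]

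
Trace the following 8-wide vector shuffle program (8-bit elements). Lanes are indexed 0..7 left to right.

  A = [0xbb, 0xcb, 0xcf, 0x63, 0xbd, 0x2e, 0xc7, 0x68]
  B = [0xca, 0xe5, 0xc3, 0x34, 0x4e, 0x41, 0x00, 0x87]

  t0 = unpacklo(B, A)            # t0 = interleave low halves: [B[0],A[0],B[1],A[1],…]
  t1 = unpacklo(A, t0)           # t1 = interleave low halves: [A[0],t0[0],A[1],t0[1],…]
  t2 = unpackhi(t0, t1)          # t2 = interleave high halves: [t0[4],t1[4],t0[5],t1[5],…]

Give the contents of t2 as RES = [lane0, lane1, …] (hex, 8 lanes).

t0 = [0xca, 0xbb, 0xe5, 0xcb, 0xc3, 0xcf, 0x34, 0x63]
t1 = [0xbb, 0xca, 0xcb, 0xbb, 0xcf, 0xe5, 0x63, 0xcb]
t2 = [0xc3, 0xcf, 0xcf, 0xe5, 0x34, 0x63, 0x63, 0xcb]

RES = [0xc3, 0xcf, 0xcf, 0xe5, 0x34, 0x63, 0x63, 0xcb]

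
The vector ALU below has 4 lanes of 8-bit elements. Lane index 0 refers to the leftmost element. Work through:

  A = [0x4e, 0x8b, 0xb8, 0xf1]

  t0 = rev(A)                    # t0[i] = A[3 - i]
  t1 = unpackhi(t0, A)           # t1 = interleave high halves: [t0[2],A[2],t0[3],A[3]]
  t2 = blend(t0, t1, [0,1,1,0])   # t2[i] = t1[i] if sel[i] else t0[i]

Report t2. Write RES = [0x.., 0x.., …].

  t0: f1 b8 8b 4e
  t1: 8b b8 4e f1
  t2: f1 b8 4e 4e

RES = [ 0xf1  0xb8  0x4e  0x4e ]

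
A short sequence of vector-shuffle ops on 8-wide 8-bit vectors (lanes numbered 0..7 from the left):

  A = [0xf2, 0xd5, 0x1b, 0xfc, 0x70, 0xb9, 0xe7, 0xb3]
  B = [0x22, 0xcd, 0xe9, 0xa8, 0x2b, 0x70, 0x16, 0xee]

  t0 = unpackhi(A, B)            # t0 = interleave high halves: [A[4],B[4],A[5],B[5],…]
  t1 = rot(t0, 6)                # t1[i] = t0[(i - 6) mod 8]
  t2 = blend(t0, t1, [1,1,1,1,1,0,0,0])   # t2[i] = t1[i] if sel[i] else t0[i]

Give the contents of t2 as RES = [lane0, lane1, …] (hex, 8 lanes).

t0 = [0x70, 0x2b, 0xb9, 0x70, 0xe7, 0x16, 0xb3, 0xee]
t1 = [0xb9, 0x70, 0xe7, 0x16, 0xb3, 0xee, 0x70, 0x2b]
t2 = [0xb9, 0x70, 0xe7, 0x16, 0xb3, 0x16, 0xb3, 0xee]

RES = [ 0xb9  0x70  0xe7  0x16  0xb3  0x16  0xb3  0xee ]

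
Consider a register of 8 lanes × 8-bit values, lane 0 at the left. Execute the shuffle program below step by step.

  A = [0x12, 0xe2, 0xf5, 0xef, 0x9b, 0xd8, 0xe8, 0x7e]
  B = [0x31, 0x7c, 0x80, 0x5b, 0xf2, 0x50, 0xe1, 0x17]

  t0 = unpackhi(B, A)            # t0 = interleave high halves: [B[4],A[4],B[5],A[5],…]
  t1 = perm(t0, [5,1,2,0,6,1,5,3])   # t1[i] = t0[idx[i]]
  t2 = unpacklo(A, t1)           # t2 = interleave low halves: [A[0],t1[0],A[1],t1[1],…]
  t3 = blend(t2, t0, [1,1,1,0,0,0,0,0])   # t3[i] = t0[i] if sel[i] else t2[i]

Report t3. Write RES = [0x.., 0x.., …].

t0 = [0xf2, 0x9b, 0x50, 0xd8, 0xe1, 0xe8, 0x17, 0x7e]
t1 = [0xe8, 0x9b, 0x50, 0xf2, 0x17, 0x9b, 0xe8, 0xd8]
t2 = [0x12, 0xe8, 0xe2, 0x9b, 0xf5, 0x50, 0xef, 0xf2]
t3 = [0xf2, 0x9b, 0x50, 0x9b, 0xf5, 0x50, 0xef, 0xf2]

RES = [ 0xf2  0x9b  0x50  0x9b  0xf5  0x50  0xef  0xf2 ]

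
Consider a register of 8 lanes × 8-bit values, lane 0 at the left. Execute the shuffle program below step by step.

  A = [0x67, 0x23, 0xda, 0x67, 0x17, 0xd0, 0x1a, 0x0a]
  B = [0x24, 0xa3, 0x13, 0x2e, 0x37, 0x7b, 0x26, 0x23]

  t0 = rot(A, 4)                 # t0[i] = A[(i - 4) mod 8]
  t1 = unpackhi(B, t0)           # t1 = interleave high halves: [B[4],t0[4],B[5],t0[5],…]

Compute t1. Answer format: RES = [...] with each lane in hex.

→ t0 |17|d0|1a|0a|67|23|da|67|
→ t1 |37|67|7b|23|26|da|23|67|

RES = [0x37, 0x67, 0x7b, 0x23, 0x26, 0xda, 0x23, 0x67]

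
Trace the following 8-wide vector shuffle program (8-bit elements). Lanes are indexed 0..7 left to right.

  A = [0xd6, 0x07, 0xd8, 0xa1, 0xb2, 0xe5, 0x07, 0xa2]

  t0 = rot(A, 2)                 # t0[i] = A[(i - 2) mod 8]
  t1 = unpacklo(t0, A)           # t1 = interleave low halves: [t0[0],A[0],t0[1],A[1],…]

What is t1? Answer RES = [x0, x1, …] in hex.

RES = [0x07, 0xd6, 0xa2, 0x07, 0xd6, 0xd8, 0x07, 0xa1]

  t0: 07 a2 d6 07 d8 a1 b2 e5
  t1: 07 d6 a2 07 d6 d8 07 a1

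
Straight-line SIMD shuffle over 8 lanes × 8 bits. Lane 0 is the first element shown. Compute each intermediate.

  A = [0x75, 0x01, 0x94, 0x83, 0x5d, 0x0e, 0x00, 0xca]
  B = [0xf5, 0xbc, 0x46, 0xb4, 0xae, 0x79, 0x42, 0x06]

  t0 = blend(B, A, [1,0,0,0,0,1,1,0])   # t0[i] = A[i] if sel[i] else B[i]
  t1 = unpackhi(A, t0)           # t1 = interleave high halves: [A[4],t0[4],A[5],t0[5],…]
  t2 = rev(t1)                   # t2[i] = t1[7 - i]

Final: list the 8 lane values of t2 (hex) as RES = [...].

  t0: 75 bc 46 b4 ae 0e 00 06
  t1: 5d ae 0e 0e 00 00 ca 06
  t2: 06 ca 00 00 0e 0e ae 5d

RES = [0x06, 0xca, 0x00, 0x00, 0x0e, 0x0e, 0xae, 0x5d]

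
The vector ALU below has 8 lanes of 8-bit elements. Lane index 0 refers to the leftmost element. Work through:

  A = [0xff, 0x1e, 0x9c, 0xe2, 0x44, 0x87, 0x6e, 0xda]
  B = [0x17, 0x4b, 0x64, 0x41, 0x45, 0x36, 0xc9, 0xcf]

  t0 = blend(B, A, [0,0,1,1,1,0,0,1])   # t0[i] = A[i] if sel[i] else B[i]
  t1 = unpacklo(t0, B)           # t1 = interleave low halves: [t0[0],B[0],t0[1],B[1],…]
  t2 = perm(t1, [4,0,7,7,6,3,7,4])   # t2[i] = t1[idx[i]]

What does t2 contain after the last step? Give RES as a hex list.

RES = [ 0x9c  0x17  0x41  0x41  0xe2  0x4b  0x41  0x9c ]

  t0: 17 4b 9c e2 44 36 c9 da
  t1: 17 17 4b 4b 9c 64 e2 41
  t2: 9c 17 41 41 e2 4b 41 9c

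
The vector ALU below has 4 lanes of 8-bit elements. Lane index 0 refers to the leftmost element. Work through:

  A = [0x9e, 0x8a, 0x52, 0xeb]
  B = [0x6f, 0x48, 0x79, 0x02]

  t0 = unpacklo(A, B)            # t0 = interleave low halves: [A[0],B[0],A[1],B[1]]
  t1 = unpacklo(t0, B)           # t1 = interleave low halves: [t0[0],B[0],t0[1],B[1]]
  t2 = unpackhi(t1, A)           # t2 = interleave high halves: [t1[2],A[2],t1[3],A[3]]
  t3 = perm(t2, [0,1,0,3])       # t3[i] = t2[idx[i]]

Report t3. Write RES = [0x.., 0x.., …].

t0 = [0x9e, 0x6f, 0x8a, 0x48]
t1 = [0x9e, 0x6f, 0x6f, 0x48]
t2 = [0x6f, 0x52, 0x48, 0xeb]
t3 = [0x6f, 0x52, 0x6f, 0xeb]

RES = [0x6f, 0x52, 0x6f, 0xeb]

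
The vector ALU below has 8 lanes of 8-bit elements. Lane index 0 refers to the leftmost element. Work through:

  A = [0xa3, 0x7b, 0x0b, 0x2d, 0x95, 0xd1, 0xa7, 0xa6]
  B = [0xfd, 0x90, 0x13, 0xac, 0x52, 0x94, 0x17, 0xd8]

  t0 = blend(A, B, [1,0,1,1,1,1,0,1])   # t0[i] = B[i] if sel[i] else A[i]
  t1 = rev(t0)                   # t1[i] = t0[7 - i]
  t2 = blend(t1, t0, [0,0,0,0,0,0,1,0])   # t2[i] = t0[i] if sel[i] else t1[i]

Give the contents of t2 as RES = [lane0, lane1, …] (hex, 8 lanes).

RES = [0xd8, 0xa7, 0x94, 0x52, 0xac, 0x13, 0xa7, 0xfd]

t0 = [0xfd, 0x7b, 0x13, 0xac, 0x52, 0x94, 0xa7, 0xd8]
t1 = [0xd8, 0xa7, 0x94, 0x52, 0xac, 0x13, 0x7b, 0xfd]
t2 = [0xd8, 0xa7, 0x94, 0x52, 0xac, 0x13, 0xa7, 0xfd]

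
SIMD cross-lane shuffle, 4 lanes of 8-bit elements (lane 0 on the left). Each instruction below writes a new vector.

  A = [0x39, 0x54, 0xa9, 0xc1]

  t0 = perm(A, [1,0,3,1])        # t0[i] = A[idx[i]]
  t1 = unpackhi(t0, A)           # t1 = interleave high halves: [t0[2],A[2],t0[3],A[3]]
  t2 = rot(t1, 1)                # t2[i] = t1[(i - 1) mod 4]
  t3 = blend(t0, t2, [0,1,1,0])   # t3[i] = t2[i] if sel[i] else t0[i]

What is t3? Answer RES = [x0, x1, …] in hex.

RES = [ 0x54  0xc1  0xa9  0x54 ]

  t0: 54 39 c1 54
  t1: c1 a9 54 c1
  t2: c1 c1 a9 54
  t3: 54 c1 a9 54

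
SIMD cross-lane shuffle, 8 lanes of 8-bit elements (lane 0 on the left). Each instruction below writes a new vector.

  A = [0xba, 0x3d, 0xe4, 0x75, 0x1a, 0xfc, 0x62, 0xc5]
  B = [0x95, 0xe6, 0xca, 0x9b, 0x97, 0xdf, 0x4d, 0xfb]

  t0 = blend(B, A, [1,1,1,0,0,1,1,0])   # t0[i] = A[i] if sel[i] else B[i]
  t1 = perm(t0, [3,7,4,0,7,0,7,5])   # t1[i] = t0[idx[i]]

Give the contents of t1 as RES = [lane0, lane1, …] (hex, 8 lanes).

RES = [0x9b, 0xfb, 0x97, 0xba, 0xfb, 0xba, 0xfb, 0xfc]

t0 = [0xba, 0x3d, 0xe4, 0x9b, 0x97, 0xfc, 0x62, 0xfb]
t1 = [0x9b, 0xfb, 0x97, 0xba, 0xfb, 0xba, 0xfb, 0xfc]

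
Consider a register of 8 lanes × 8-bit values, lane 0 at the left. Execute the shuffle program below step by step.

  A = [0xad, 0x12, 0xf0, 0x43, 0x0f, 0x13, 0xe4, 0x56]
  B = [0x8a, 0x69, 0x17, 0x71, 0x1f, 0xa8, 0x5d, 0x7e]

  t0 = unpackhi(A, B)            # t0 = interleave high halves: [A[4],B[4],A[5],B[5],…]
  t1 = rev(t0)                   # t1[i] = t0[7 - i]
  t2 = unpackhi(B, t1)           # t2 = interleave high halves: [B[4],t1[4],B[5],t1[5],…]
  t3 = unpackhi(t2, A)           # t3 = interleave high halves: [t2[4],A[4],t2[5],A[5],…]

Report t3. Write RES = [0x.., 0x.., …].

t0 = [0x0f, 0x1f, 0x13, 0xa8, 0xe4, 0x5d, 0x56, 0x7e]
t1 = [0x7e, 0x56, 0x5d, 0xe4, 0xa8, 0x13, 0x1f, 0x0f]
t2 = [0x1f, 0xa8, 0xa8, 0x13, 0x5d, 0x1f, 0x7e, 0x0f]
t3 = [0x5d, 0x0f, 0x1f, 0x13, 0x7e, 0xe4, 0x0f, 0x56]

RES = [0x5d, 0x0f, 0x1f, 0x13, 0x7e, 0xe4, 0x0f, 0x56]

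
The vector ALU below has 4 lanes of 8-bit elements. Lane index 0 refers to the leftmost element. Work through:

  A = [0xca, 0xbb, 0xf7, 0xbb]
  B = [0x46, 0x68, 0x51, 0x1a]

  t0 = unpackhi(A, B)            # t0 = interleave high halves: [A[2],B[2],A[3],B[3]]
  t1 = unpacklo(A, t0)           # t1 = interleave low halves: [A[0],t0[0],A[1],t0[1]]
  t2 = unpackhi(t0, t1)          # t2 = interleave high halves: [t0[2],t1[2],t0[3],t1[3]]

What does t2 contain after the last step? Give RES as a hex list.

RES = [0xbb, 0xbb, 0x1a, 0x51]

→ t0 |f7|51|bb|1a|
→ t1 |ca|f7|bb|51|
→ t2 |bb|bb|1a|51|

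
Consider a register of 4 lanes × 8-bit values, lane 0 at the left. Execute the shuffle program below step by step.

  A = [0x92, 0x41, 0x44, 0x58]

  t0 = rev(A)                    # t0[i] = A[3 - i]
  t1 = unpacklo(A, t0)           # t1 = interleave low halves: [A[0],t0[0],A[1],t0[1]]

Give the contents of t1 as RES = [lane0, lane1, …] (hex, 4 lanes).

RES = [ 0x92  0x58  0x41  0x44 ]

t0 = [0x58, 0x44, 0x41, 0x92]
t1 = [0x92, 0x58, 0x41, 0x44]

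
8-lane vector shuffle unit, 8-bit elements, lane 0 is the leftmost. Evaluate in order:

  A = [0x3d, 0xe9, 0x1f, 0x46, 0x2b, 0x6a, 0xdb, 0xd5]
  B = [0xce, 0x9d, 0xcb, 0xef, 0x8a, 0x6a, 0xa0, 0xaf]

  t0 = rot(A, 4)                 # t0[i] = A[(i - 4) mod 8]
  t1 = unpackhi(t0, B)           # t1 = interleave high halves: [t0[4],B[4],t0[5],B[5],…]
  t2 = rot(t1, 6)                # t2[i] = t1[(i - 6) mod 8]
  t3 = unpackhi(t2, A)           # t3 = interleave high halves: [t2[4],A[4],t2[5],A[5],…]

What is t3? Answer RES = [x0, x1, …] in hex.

→ t0 |2b|6a|db|d5|3d|e9|1f|46|
→ t1 |3d|8a|e9|6a|1f|a0|46|af|
→ t2 |e9|6a|1f|a0|46|af|3d|8a|
→ t3 |46|2b|af|6a|3d|db|8a|d5|

RES = [0x46, 0x2b, 0xaf, 0x6a, 0x3d, 0xdb, 0x8a, 0xd5]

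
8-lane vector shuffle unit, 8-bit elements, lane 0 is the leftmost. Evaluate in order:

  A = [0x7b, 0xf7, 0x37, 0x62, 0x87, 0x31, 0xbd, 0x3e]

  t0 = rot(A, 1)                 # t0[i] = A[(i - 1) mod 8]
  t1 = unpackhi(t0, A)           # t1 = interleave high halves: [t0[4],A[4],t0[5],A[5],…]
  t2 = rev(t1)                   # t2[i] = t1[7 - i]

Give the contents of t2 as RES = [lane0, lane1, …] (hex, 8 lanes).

→ t0 |3e|7b|f7|37|62|87|31|bd|
→ t1 |62|87|87|31|31|bd|bd|3e|
→ t2 |3e|bd|bd|31|31|87|87|62|

RES = [ 0x3e  0xbd  0xbd  0x31  0x31  0x87  0x87  0x62 ]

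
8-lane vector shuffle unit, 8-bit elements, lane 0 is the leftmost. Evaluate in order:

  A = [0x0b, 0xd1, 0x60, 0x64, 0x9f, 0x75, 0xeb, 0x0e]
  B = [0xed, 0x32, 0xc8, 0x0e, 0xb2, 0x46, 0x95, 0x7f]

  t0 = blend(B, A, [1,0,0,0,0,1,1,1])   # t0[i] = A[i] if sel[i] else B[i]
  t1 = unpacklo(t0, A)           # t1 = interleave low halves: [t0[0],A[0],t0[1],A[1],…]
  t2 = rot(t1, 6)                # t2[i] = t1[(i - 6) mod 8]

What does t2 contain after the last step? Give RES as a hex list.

RES = [ 0x32  0xd1  0xc8  0x60  0x0e  0x64  0x0b  0x0b ]

→ t0 |0b|32|c8|0e|b2|75|eb|0e|
→ t1 |0b|0b|32|d1|c8|60|0e|64|
→ t2 |32|d1|c8|60|0e|64|0b|0b|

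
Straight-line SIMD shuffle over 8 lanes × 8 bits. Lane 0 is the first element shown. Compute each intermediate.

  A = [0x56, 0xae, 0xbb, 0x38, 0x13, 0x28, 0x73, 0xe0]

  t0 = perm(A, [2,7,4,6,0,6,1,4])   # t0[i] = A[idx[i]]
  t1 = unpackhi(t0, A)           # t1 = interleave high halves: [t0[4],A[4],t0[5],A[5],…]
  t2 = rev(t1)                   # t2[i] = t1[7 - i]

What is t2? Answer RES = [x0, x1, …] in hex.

  t0: bb e0 13 73 56 73 ae 13
  t1: 56 13 73 28 ae 73 13 e0
  t2: e0 13 73 ae 28 73 13 56

RES = [ 0xe0  0x13  0x73  0xae  0x28  0x73  0x13  0x56 ]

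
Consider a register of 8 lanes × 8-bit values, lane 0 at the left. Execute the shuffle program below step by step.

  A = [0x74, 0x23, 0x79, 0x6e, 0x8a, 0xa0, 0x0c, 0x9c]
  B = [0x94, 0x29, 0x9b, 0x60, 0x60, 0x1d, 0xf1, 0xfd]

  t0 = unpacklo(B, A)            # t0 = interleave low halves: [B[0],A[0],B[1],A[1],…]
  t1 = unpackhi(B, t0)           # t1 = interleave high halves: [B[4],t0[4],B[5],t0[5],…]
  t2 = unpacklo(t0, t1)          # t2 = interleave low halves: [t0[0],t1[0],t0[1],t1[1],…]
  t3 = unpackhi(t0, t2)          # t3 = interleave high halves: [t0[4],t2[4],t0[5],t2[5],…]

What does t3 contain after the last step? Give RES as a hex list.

→ t0 |94|74|29|23|9b|79|60|6e|
→ t1 |60|9b|1d|79|f1|60|fd|6e|
→ t2 |94|60|74|9b|29|1d|23|79|
→ t3 |9b|29|79|1d|60|23|6e|79|

RES = [0x9b, 0x29, 0x79, 0x1d, 0x60, 0x23, 0x6e, 0x79]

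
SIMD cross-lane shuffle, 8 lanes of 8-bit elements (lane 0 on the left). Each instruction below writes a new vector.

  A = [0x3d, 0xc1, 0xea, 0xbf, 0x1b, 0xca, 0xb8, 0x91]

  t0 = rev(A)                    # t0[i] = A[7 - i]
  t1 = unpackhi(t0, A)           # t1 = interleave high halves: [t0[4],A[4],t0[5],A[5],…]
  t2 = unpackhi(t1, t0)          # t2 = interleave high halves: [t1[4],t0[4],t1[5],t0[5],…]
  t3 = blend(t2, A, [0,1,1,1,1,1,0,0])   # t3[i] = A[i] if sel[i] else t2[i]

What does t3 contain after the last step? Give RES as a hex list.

→ t0 |91|b8|ca|1b|bf|ea|c1|3d|
→ t1 |bf|1b|ea|ca|c1|b8|3d|91|
→ t2 |c1|bf|b8|ea|3d|c1|91|3d|
→ t3 |c1|c1|ea|bf|1b|ca|91|3d|

RES = [ 0xc1  0xc1  0xea  0xbf  0x1b  0xca  0x91  0x3d ]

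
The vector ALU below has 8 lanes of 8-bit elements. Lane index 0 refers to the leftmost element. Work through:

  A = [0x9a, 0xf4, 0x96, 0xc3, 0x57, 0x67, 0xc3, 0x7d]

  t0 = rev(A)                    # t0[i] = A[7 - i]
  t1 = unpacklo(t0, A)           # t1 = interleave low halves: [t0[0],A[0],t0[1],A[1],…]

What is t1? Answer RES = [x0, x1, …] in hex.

RES = [ 0x7d  0x9a  0xc3  0xf4  0x67  0x96  0x57  0xc3 ]

  t0: 7d c3 67 57 c3 96 f4 9a
  t1: 7d 9a c3 f4 67 96 57 c3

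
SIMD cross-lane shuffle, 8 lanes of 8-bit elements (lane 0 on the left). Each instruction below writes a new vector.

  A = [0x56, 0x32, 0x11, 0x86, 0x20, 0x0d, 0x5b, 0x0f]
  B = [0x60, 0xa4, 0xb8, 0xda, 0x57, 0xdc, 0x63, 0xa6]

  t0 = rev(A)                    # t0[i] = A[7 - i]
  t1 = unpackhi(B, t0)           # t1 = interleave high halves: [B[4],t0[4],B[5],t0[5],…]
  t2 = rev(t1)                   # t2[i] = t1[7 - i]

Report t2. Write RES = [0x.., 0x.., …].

RES = [0x56, 0xa6, 0x32, 0x63, 0x11, 0xdc, 0x86, 0x57]

→ t0 |0f|5b|0d|20|86|11|32|56|
→ t1 |57|86|dc|11|63|32|a6|56|
→ t2 |56|a6|32|63|11|dc|86|57|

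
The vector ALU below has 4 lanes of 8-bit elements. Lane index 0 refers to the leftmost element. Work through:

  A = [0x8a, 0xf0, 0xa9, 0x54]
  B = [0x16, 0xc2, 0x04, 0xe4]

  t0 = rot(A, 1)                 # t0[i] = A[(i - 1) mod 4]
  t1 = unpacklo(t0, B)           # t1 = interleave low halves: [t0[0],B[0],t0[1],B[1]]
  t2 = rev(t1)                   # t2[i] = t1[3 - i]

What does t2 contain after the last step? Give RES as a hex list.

→ t0 |54|8a|f0|a9|
→ t1 |54|16|8a|c2|
→ t2 |c2|8a|16|54|

RES = [0xc2, 0x8a, 0x16, 0x54]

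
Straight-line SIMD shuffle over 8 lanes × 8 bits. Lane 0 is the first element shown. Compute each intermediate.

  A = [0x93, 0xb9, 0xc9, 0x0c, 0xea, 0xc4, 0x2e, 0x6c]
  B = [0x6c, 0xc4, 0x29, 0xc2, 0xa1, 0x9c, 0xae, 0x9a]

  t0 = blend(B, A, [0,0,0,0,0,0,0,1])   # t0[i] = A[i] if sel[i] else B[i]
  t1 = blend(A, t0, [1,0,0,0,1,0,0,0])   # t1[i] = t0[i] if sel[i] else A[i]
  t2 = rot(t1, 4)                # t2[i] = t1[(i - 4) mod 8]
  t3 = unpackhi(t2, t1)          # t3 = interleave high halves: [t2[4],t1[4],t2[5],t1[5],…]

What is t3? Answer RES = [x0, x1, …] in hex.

RES = [ 0x6c  0xa1  0xb9  0xc4  0xc9  0x2e  0x0c  0x6c ]

t0 = [0x6c, 0xc4, 0x29, 0xc2, 0xa1, 0x9c, 0xae, 0x6c]
t1 = [0x6c, 0xb9, 0xc9, 0x0c, 0xa1, 0xc4, 0x2e, 0x6c]
t2 = [0xa1, 0xc4, 0x2e, 0x6c, 0x6c, 0xb9, 0xc9, 0x0c]
t3 = [0x6c, 0xa1, 0xb9, 0xc4, 0xc9, 0x2e, 0x0c, 0x6c]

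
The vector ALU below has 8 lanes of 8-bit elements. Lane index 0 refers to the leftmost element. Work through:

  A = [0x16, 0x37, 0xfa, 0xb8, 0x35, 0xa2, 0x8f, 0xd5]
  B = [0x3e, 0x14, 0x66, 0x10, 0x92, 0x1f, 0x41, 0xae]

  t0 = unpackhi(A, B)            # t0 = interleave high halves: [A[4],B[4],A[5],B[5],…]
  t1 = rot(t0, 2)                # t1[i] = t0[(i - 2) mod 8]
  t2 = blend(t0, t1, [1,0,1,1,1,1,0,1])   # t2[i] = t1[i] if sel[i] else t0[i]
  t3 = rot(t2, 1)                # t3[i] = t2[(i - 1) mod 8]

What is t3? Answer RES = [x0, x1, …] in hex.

RES = [ 0x41  0xd5  0x92  0x35  0x92  0xa2  0x1f  0xd5 ]

  t0: 35 92 a2 1f 8f 41 d5 ae
  t1: d5 ae 35 92 a2 1f 8f 41
  t2: d5 92 35 92 a2 1f d5 41
  t3: 41 d5 92 35 92 a2 1f d5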